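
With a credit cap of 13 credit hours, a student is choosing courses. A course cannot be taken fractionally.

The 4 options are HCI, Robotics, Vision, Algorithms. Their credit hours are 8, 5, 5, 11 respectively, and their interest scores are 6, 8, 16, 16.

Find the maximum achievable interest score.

24

Allowing fractional choices, the relaxed optimum would be about 28.4, but courses are indivisible.
HCI + Vision: credit hours 8 + 5 = 13 ≤ 13, interest score 6 + 16 = 22.
Robotics + Vision: credit hours 5 + 5 = 10 ≤ 13, interest score 8 + 16 = 24.
Best is Robotics and Vision with total interest score 24.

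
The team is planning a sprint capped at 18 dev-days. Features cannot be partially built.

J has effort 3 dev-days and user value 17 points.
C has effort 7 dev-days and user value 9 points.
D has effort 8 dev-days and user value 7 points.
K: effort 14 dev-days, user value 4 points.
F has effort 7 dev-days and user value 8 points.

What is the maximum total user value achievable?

Take J, C, and F: effort 3 + 7 + 7 = 17 ≤ 18, user value 17 + 9 + 8 = 34.
No other feasible combination does better.

34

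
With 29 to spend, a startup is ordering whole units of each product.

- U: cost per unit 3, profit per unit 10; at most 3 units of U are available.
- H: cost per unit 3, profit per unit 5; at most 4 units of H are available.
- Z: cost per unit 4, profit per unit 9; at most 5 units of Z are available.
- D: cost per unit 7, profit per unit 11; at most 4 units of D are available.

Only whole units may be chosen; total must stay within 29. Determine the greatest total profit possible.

Take 3×U and 5×Z: cost 29 ≤ 29, profit 3·10 + 5·9 = 75.
U has the best ratio (10/3) and is taken to its limit of 3; remaining capacity is filled optimally with the others.

75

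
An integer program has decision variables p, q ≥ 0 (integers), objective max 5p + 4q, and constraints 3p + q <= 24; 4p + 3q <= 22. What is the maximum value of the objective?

29

(p,q)=(1,6) is feasible, giving 29.
(p,q)=(0,7) is feasible, giving 28.
The best lattice point is (1,6), giving 29.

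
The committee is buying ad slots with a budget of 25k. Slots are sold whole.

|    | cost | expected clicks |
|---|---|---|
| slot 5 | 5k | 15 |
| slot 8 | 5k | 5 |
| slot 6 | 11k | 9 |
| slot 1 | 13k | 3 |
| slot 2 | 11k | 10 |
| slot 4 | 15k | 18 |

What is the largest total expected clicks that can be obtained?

slot 5 + slot 4: cost 5 + 15 = 20 ≤ 25, expected clicks 15 + 18 = 33.
slot 5 + slot 8 + slot 2: cost 5 + 5 + 11 = 21 ≤ 25, expected clicks 15 + 5 + 10 = 30.
slot 5 + slot 8 + slot 4: cost 5 + 5 + 15 = 25 ≤ 25, expected clicks 15 + 5 + 18 = 38.
Best is slot 5, slot 8, and slot 4 with total expected clicks 38.

38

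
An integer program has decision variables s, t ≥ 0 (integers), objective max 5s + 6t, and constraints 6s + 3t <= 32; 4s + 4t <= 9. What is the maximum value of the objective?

12

(s,t)=(0,2): 6·0+3·2=6≤32, 4·0+4·2=8≤9, objective 12.
(s,t)=(1,1): 6·1+3·1=9≤32, 4·1+4·1=8≤9, objective 11.
(s,t)=(0,1): 6·0+3·1=3≤32, 4·0+4·1=4≤9, objective 6.
Maximum is 12 at (s,t)=(0,2).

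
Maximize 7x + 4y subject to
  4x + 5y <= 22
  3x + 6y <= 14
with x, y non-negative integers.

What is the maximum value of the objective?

28

(x,y)=(4,0): 4·4+5·0=16≤22, 3·4+6·0=12≤14, objective 28.
(x,y)=(3,0): 4·3+5·0=12≤22, 3·3+6·0=9≤14, objective 21.
The best lattice point is (4,0), giving 28.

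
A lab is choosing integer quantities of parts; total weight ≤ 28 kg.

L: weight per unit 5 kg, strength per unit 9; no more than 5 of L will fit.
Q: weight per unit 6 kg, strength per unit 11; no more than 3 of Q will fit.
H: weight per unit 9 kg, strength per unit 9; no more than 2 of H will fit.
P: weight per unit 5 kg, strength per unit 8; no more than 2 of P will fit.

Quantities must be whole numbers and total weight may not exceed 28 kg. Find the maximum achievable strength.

51

Q has the best ratio (11/6); taking only Q gives at most 3×11 = 33 (stopped by the supply cap of 3).
Mixing does better — 2×L and 3×Q: weight 28 ≤ 28, strength 2·9 + 3·11 = 51.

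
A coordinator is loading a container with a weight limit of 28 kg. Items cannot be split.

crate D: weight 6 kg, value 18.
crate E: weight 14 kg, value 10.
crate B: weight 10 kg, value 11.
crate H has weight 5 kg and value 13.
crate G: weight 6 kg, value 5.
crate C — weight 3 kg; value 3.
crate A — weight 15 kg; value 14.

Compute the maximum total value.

Allowing fractional choices, the relaxed optimum would be about 48.7, but items are indivisible.
crate D + crate B + crate H + crate C: weight 6 + 10 + 5 + 3 = 24 ≤ 28, value 18 + 11 + 13 + 3 = 45.
crate D + crate B + crate H + crate G: weight 6 + 10 + 5 + 6 = 27 ≤ 28, value 18 + 11 + 13 + 5 = 47.
Best is crate D, crate B, crate H, and crate G with total value 47.

47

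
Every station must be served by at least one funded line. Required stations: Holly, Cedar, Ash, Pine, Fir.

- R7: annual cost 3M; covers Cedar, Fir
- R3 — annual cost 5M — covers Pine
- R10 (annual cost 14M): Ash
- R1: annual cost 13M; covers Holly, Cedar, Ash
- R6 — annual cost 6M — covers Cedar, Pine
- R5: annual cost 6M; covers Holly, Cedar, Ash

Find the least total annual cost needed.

This is a weighted set-cover instance.
Choose R7, R3, and R5: together they cover Holly, Cedar, Ash, Pine, Fir — every station.
Total annual cost: 3 + 5 + 6 = 14.
No cover costs less than 14.

14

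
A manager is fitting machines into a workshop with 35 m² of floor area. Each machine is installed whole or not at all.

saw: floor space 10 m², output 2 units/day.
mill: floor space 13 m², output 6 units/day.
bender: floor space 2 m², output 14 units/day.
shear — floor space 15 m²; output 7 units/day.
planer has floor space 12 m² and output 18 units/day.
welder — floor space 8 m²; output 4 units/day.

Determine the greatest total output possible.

Allowing fractional choices, the relaxed optimum would be about 42.1, but machines are indivisible.
bender + shear + planer: floor space 2 + 15 + 12 = 29 ≤ 35, output 14 + 7 + 18 = 39.
mill + bender + planer + welder: floor space 13 + 2 + 12 + 8 = 35 ≤ 35, output 6 + 14 + 18 + 4 = 42.
mill + bender + planer: floor space 13 + 2 + 12 = 27 ≤ 35, output 6 + 14 + 18 = 38.
Best is mill, bender, planer, and welder with total output 42.

42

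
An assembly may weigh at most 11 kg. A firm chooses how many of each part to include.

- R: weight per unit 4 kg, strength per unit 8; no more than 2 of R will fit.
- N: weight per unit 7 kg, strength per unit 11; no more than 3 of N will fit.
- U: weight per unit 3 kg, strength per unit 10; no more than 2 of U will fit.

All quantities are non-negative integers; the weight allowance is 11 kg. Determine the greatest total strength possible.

28

U has the best ratio (10/3); taking only U gives at most 2×10 = 20 (stopped by the supply cap of 2).
Mixing does better — 1×R and 2×U: weight 10 ≤ 11, strength 1·8 + 2·10 = 28.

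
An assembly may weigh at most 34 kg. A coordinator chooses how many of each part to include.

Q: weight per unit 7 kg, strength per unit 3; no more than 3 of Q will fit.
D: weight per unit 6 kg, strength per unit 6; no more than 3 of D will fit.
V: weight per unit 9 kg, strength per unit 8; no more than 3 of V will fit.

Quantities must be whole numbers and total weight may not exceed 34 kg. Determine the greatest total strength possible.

30

D has the best ratio (6/6); taking only D gives at most 3×6 = 18 (stopped by the supply cap of 3).
Mixing does better — 1×D and 3×V: weight 33 ≤ 34, strength 1·6 + 3·8 = 30.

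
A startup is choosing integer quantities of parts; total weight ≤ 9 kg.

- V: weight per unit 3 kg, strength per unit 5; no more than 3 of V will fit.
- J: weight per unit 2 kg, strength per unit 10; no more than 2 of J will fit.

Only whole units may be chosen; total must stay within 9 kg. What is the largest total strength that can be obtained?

25

This is a bounded integer knapsack.
Take 1×V and 2×J: weight 7 ≤ 9, strength 1·5 + 2·10 = 25.
J has the best ratio (10/2) and is taken to its limit of 2; remaining capacity is filled optimally with the others.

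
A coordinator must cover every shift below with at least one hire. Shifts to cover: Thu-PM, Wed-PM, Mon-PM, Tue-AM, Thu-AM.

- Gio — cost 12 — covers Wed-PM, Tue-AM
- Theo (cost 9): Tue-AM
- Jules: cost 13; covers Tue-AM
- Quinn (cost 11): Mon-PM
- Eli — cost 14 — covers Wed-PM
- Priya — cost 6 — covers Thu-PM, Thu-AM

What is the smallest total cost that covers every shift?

29

Choose Gio, Quinn, and Priya: together they cover Thu-PM, Wed-PM, Mon-PM, Tue-AM, Thu-AM — every shift.
Total cost: 12 + 11 + 6 = 29.
No cover costs less than 29.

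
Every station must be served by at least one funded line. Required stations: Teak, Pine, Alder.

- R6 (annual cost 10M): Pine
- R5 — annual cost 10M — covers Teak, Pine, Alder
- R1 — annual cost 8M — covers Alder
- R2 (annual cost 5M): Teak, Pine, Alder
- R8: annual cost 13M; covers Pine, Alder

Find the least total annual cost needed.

5

This is an integer covering problem.
R2 alone covers Teak, Pine, Alder — every station.
Total annual cost: 5.
No cover costs less than 5.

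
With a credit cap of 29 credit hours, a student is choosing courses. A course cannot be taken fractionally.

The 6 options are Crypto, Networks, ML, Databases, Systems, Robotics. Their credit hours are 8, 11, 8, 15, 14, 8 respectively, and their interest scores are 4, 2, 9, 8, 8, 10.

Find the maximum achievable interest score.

23

Treat it as a binary knapsack problem.
Allowing fractional choices, the relaxed optimum would be about 26.4, but courses are indivisible.
Networks + ML + Robotics: credit hours 11 + 8 + 8 = 27 ≤ 29, interest score 2 + 9 + 10 = 21.
Crypto + ML + Robotics: credit hours 8 + 8 + 8 = 24 ≤ 29, interest score 4 + 9 + 10 = 23.
Best is Crypto, ML, and Robotics with total interest score 23.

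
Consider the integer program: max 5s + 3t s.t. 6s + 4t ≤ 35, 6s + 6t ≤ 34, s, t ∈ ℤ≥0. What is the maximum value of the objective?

25

Relaxing integrality, the LP optimum is 28.33 at (s,t) = (5.67, 0), which is not an integer point.
(s,t)=(5,0): 6·5+4·0=30≤35, 6·5+6·0=30≤34, objective 25.
(s,t)=(4,1): 6·4+4·1=28≤35, 6·4+6·1=30≤34, objective 23.
(s,t)=(4,0): 6·4+4·0=24≤35, 6·4+6·0=24≤34, objective 20.
No feasible integer point exceeds 25.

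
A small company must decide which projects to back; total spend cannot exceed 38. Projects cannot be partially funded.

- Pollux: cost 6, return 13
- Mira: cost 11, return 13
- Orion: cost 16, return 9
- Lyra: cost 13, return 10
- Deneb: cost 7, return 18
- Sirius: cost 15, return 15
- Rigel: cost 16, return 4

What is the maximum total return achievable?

54

Allowing fractional choices, the relaxed optimum would be about 58.0, but projects are indivisible.
Pollux + Deneb + Sirius: cost 6 + 7 + 15 = 28 ≤ 38, return 13 + 18 + 15 = 46.
Mira + Deneb + Sirius: cost 11 + 7 + 15 = 33 ≤ 38, return 13 + 18 + 15 = 46.
Pollux + Mira + Lyra + Deneb: cost 6 + 11 + 13 + 7 = 37 ≤ 38, return 13 + 13 + 10 + 18 = 54.
Best is Pollux, Mira, Lyra, and Deneb with total return 54.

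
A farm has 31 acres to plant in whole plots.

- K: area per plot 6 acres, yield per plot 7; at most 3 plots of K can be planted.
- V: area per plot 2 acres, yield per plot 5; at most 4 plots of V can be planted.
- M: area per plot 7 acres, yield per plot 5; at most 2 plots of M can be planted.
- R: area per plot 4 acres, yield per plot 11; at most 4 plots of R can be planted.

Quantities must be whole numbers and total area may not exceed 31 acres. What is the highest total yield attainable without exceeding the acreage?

71

Take 1×K, 4×V, and 4×R: area 30 ≤ 31, yield 1·7 + 4·5 + 4·11 = 71.
R has the best ratio (11/4) and is taken to its limit of 4; remaining capacity is filled optimally with the others.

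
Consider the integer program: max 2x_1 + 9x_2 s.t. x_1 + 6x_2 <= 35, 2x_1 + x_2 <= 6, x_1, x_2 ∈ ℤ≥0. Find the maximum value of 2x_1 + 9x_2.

(x_1,x_2)=(0,5): 1·0+6·5=30≤35, 2·0+1·5=5≤6, objective 45.
(x_1,x_2)=(1,4): 1·1+6·4=25≤35, 2·1+1·4=6≤6, objective 38.
(x_1,x_2)=(0,4): 1·0+6·4=24≤35, 2·0+1·4=4≤6, objective 36.
The best lattice point is (0,5), giving 45.

45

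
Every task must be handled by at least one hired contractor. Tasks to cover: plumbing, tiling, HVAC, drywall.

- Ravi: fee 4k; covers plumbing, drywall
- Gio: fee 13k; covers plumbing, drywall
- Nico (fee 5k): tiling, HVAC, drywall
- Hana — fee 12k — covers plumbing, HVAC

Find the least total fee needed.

9

This is a weighted set-cover instance.
Choose Ravi and Nico: together they cover plumbing, tiling, HVAC, drywall — every task.
Total fee: 4 + 5 = 9.
No cover costs less than 9.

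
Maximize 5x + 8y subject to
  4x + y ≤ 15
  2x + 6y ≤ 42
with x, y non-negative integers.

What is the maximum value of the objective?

58

(x,y)=(2,6): 4·2+1·6=14≤15, 2·2+6·6=40≤42, objective 58.
(x,y)=(1,6): 4·1+1·6=10≤15, 2·1+6·6=38≤42, objective 53.
(x,y)=(2,5): 4·2+1·5=13≤15, 2·2+6·5=34≤42, objective 50.
(x,y)=(1,5): 4·1+1·5=9≤15, 2·1+6·5=32≤42, objective 45.
Maximum is 58 at (x,y)=(2,6).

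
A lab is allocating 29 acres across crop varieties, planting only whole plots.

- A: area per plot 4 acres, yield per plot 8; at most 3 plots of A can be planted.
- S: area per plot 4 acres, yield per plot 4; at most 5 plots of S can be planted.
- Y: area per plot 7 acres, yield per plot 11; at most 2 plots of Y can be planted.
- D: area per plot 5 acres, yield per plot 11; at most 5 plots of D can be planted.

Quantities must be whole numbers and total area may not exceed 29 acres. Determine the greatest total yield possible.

This is a bounded integer knapsack.
D has the best ratio (11/5); taking only D gives at most 5×11 = 55 (stopped by the area limit).
Mixing does better — 1×A and 5×D: area 29 ≤ 29, yield 1·8 + 5·11 = 63.

63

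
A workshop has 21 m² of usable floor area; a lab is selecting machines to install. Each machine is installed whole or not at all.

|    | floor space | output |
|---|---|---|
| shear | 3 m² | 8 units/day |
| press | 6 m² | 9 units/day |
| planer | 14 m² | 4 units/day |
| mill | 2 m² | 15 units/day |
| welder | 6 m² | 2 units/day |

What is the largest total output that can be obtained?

Treat it as a binary knapsack problem.
Allowing fractional choices, the relaxed optimum would be about 35.1, but machines are indivisible.
shear + press + mill + welder: floor space 3 + 6 + 2 + 6 = 17 ≤ 21, output 8 + 9 + 15 + 2 = 34.
shear + press + mill: floor space 3 + 6 + 2 = 11 ≤ 21, output 8 + 9 + 15 = 32.
Best is shear, press, mill, and welder with total output 34.

34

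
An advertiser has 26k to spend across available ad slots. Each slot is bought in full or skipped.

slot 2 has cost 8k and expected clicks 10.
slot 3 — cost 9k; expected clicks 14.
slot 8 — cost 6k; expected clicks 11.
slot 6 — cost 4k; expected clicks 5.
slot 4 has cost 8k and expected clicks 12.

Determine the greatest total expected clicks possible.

This is a 0-1 knapsack instance.
Take slot 2, slot 8, slot 6, and slot 4: cost 8 + 6 + 4 + 8 = 26 ≤ 26, expected clicks 10 + 11 + 5 + 12 = 38.
No other feasible combination does better.

38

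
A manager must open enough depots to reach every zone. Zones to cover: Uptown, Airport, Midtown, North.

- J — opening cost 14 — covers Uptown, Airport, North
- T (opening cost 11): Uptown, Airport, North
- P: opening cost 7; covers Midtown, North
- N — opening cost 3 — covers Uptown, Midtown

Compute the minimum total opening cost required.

Choose T and N: together they cover Uptown, Airport, Midtown, North — every zone.
Total opening cost: 11 + 3 = 14.

14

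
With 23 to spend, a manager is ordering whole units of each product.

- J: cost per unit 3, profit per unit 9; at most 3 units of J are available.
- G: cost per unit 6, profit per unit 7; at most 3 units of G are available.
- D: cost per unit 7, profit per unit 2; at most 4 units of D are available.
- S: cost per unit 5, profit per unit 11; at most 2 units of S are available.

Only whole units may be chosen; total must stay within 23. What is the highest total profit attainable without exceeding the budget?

This is a bounded integer knapsack.
J has the best ratio (9/3); taking only J gives at most 3×9 = 27 (stopped by the supply cap of 3).
Mixing does better — 3×J and 2×S: cost 19 ≤ 23, profit 3·9 + 2·11 = 49.

49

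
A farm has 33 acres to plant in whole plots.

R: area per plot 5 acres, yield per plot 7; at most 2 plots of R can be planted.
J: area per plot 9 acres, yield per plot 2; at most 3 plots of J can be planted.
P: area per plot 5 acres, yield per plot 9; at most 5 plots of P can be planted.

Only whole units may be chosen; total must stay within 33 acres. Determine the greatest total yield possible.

52

2×R and 4×P: area 30 ≤ 33, yield 2·7 + 4·9 = 50.
1×R and 5×P: area 30 ≤ 33, yield 1·7 + 5·9 = 52.
Best is 52.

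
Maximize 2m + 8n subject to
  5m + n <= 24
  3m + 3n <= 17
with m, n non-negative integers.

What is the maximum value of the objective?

Relaxing integrality, the LP optimum is 45.33 at (m,n) = (0, 5.67), which is not an integer point.
(m,n)=(0,5): 5·0+1·5=5≤24, 3·0+3·5=15≤17, objective 40.
(m,n)=(1,4): 5·1+1·4=9≤24, 3·1+3·4=15≤17, objective 34.
(m,n)=(0,4): 5·0+1·4=4≤24, 3·0+3·4=12≤17, objective 32.
The best lattice point is (0,5), giving 40.

40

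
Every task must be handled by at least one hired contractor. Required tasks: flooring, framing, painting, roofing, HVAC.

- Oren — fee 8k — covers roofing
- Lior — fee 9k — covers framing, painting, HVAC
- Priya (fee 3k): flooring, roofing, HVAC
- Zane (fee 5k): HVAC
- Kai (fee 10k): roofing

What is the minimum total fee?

12

Choose Lior and Priya: together they cover flooring, framing, painting, roofing, HVAC — every task.
Total fee: 9 + 3 = 12.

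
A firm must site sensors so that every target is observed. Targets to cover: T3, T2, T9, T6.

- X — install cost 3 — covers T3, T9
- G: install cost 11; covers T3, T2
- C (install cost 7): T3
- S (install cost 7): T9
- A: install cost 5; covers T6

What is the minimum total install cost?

Choose X, G, and A: together they cover T3, T2, T9, T6 — every target.
Total install cost: 3 + 11 + 5 = 19.
No cover costs less than 19.

19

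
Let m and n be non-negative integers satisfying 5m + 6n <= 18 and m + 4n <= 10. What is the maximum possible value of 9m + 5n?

(m,n)=(3,0): 5·3+6·0=15≤18, 1·3+4·0=3≤10, objective 27.
(m,n)=(2,1): 5·2+6·1=16≤18, 1·2+4·1=6≤10, objective 23.
(m,n)=(2,0): 5·2+6·0=10≤18, 1·2+4·0=2≤10, objective 18.
No feasible integer point exceeds 27.

27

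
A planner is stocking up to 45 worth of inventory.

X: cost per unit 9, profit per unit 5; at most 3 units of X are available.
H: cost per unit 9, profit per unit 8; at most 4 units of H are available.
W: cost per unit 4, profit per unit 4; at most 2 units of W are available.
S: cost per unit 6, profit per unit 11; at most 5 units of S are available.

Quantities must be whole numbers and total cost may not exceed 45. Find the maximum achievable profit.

1×H, 1×W, and 5×S: cost 43 ≤ 45, profit 1·8 + 1·4 + 5·11 = 67.
1×X, 1×W, and 5×S: cost 43 ≤ 45, profit 1·5 + 1·4 + 5·11 = 64.
Best is 67.

67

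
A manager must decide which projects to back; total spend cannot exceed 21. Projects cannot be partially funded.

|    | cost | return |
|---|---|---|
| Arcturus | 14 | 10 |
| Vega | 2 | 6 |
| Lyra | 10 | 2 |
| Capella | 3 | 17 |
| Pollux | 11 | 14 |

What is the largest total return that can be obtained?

Capella + Pollux: cost 3 + 11 = 14 ≤ 21, return 17 + 14 = 31.
Arcturus + Vega + Capella: cost 14 + 2 + 3 = 19 ≤ 21, return 10 + 6 + 17 = 33.
Vega + Capella + Pollux: cost 2 + 3 + 11 = 16 ≤ 21, return 6 + 17 + 14 = 37.
Best is Vega, Capella, and Pollux with total return 37.

37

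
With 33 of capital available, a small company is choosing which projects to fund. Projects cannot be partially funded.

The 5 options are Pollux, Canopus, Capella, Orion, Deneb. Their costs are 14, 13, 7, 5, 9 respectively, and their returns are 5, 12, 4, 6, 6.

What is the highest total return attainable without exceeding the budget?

This is an integer program with binary decision variables.
Canopus + Orion + Deneb: cost 13 + 5 + 9 = 27 ≤ 33, return 12 + 6 + 6 = 24.
Canopus + Capella + Orion: cost 13 + 7 + 5 = 25 ≤ 33, return 12 + 4 + 6 = 22.
Pollux + Canopus + Orion: cost 14 + 13 + 5 = 32 ≤ 33, return 5 + 12 + 6 = 23.
Best is Canopus, Orion, and Deneb with total return 24.

24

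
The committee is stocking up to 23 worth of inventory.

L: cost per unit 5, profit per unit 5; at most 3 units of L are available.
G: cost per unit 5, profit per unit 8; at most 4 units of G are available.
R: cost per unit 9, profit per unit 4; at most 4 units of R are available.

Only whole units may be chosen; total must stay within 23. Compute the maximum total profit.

This is a bounded integer knapsack.
4×G: cost 20 ≤ 23, profit 4·8 = 32.
1×L and 3×G: cost 20 ≤ 23, profit 1·5 + 3·8 = 29.
Best is 32.

32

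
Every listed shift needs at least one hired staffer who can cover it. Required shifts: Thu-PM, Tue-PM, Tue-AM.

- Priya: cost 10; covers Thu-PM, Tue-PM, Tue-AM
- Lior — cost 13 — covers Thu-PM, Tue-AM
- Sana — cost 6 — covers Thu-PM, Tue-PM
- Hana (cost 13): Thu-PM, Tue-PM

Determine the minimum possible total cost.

10

Priya alone covers Thu-PM, Tue-PM, Tue-AM — every shift.
Total cost: 10.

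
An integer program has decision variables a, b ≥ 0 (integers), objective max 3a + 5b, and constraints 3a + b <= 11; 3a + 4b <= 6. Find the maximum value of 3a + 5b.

(a,b)=(2,0): 3·2+1·0=6≤11, 3·2+4·0=6≤6, objective 6.
(a,b)=(0,1): 3·0+1·1=1≤11, 3·0+4·1=4≤6, objective 5.
(a,b)=(1,0): 3·1+1·0=3≤11, 3·1+4·0=3≤6, objective 3.
(a,b)=(0,0): 3·0+1·0=0≤11, 3·0+4·0=0≤6, objective 0.
The best lattice point is (2,0), giving 6.

6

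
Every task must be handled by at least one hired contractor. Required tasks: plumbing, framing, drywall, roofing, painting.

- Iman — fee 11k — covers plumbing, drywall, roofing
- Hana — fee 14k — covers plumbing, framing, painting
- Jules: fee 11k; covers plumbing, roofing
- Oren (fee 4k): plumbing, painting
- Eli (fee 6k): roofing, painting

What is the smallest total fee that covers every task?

25

Choose Iman and Hana: together they cover plumbing, framing, drywall, roofing, painting — every task.
Total fee: 11 + 14 = 25.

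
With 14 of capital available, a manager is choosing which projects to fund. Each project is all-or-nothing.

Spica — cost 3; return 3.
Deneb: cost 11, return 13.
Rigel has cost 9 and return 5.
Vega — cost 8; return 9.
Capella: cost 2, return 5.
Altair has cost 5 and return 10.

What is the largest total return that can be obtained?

19

Allowing fractional choices, the relaxed optimum would be about 23.3, but projects are indivisible.
Deneb + Capella: cost 11 + 2 = 13 ≤ 14, return 13 + 5 = 18.
Vega + Altair: cost 8 + 5 = 13 ≤ 14, return 9 + 10 = 19.
Spica + Capella + Altair: cost 3 + 2 + 5 = 10 ≤ 14, return 3 + 5 + 10 = 18.
Best is Vega and Altair with total return 19.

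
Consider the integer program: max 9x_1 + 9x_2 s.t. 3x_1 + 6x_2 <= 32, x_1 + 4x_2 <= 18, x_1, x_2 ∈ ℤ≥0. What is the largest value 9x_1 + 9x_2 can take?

(x_1,x_2)=(10,0): 3·10+6·0=30≤32, 1·10+4·0=10≤18, objective 90.
(x_1,x_2)=(9,0): 3·9+6·0=27≤32, 1·9+4·0=9≤18, objective 81.
The best lattice point is (10,0), giving 90.

90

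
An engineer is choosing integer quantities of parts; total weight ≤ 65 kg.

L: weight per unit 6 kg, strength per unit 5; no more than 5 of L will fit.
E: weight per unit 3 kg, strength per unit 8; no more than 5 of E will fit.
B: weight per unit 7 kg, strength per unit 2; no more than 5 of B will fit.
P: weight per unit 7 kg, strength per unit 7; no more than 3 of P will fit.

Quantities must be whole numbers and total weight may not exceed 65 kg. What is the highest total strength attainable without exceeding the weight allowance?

81

5×L, 5×E, and 2×P: weight 59 ≤ 65, strength 5·5 + 5·8 + 2·7 = 79.
4×L, 5×E, and 3×P: weight 60 ≤ 65, strength 4·5 + 5·8 + 3·7 = 81.
Best is 81.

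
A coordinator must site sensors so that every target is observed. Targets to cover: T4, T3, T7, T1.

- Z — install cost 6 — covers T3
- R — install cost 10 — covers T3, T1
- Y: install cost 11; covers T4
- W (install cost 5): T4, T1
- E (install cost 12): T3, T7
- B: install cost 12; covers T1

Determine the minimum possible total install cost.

17

The greedy cost-per-new-target heuristic would pick W, Z, and E for 23, but a cheaper cover exists.
Choose W and E: together they cover T4, T3, T7, T1 — every target.
Total install cost: 5 + 12 = 17.
No cover costs less than 17.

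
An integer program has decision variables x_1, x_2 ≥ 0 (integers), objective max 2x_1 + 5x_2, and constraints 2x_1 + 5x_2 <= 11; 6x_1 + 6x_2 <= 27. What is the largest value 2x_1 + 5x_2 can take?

(x_1,x_2)=(3,1): 2·3+5·1=11≤11, 6·3+6·1=24≤27, objective 11.
(x_1,x_2)=(2,1): 2·2+5·1=9≤11, 6·2+6·1=18≤27, objective 9.
(x_1,x_2)=(4,0): 2·4+5·0=8≤11, 6·4+6·0=24≤27, objective 8.
No feasible integer point exceeds 11.

11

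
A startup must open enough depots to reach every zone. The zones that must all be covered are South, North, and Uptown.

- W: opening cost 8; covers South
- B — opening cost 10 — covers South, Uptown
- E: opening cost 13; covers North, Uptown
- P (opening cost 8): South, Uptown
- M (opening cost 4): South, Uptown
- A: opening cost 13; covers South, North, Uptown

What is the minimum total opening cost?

The greedy cost-per-new-zone heuristic would pick M and E for 17, but a cheaper cover exists.
A alone covers South, North, Uptown — every zone.
Total opening cost: 13.
No cover costs less than 13.

13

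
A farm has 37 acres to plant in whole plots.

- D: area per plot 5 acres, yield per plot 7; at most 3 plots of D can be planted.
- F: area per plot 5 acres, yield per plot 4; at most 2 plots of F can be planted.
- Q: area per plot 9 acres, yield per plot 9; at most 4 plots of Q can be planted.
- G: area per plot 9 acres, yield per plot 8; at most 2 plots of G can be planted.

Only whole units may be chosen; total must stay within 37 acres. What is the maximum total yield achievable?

41

D has the best ratio (7/5); taking only D gives at most 3×7 = 21 (stopped by the supply cap of 3).
Mixing does better — 2×D and 3×Q: area 37 ≤ 37, yield 2·7 + 3·9 = 41.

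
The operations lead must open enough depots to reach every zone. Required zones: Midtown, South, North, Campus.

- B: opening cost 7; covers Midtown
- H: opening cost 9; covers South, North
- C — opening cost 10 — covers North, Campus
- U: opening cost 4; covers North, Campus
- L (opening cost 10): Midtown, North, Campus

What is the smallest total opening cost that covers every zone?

The greedy cost-per-new-zone heuristic would pick U, B, and H for 20, but a cheaper cover exists.
Choose H and L: together they cover Midtown, South, North, Campus — every zone.
Total opening cost: 9 + 10 = 19.
No cover costs less than 19.

19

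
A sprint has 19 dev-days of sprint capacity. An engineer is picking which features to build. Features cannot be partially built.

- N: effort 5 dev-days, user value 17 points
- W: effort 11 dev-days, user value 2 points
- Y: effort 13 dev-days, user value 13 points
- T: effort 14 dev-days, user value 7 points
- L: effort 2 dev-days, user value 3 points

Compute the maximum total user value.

30

Allowing fractional choices, the relaxed optimum would be about 32.0, but features are indivisible.
N + T: effort 5 + 14 = 19 ≤ 19, user value 17 + 7 = 24.
N + Y: effort 5 + 13 = 18 ≤ 19, user value 17 + 13 = 30.
Best is N and Y with total user value 30.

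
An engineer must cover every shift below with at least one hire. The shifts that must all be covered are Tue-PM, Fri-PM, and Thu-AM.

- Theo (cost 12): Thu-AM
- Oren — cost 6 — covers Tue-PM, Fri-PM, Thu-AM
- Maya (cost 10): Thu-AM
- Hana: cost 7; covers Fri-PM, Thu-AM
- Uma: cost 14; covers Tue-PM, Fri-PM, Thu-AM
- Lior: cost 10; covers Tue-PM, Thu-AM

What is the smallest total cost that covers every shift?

6

This is a weighted set-cover instance.
Oren alone covers Tue-PM, Fri-PM, Thu-AM — every shift.
Total cost: 6.
No cover costs less than 6.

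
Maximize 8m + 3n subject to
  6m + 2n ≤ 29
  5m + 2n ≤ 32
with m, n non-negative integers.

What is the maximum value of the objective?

42

(m,n)=(0,14) is feasible, giving 42.
(m,n)=(0,13) is feasible, giving 39.
Maximum is 42 at (m,n)=(0,14).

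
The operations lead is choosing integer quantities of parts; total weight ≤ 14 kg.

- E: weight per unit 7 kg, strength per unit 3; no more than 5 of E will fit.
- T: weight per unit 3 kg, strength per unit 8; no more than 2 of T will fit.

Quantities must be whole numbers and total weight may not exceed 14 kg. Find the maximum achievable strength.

Take 1×E and 2×T: weight 13 ≤ 14, strength 1·3 + 2·8 = 19.
T has the best ratio (8/3) and is taken to its limit of 2; remaining capacity is filled optimally with the others.

19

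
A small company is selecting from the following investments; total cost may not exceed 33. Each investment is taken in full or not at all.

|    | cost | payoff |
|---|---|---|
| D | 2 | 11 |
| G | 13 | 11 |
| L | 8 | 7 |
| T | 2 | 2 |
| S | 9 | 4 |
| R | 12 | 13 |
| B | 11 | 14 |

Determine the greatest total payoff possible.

45

Allowing fractional choices, the relaxed optimum would be about 45.2, but investments are indivisible.
D + L + R + B: cost 2 + 8 + 12 + 11 = 33 ≤ 33, payoff 11 + 7 + 13 + 14 = 45.
D + R + B: cost 2 + 12 + 11 = 25 ≤ 33, payoff 11 + 13 + 14 = 38.
D + T + R + B: cost 2 + 2 + 12 + 11 = 27 ≤ 33, payoff 11 + 2 + 13 + 14 = 40.
Best is D, L, R, and B with total payoff 45.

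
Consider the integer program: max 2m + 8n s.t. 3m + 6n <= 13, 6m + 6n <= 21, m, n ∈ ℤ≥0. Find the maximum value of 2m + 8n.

(m,n)=(0,2) is feasible, giving 16.
(m,n)=(1,1) is feasible, giving 10.
(m,n)=(0,1) is feasible, giving 8.
No feasible integer point exceeds 16.

16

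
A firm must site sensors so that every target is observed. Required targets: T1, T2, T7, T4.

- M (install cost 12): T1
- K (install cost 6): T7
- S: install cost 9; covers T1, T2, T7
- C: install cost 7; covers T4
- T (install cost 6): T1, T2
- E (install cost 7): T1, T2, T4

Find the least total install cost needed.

13

This is an integer covering problem.
Choose K and E: together they cover T1, T2, T7, T4 — every target.
Total install cost: 6 + 7 = 13.
No cover costs less than 13.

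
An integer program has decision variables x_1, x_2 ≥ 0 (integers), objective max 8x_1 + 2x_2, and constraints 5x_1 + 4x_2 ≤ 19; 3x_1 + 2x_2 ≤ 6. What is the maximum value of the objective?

(x_1,x_2)=(2,0): 5·2+4·0=10≤19, 3·2+2·0=6≤6, objective 16.
(x_1,x_2)=(1,1): 5·1+4·1=9≤19, 3·1+2·1=5≤6, objective 10.
(x_1,x_2)=(1,0): 5·1+4·0=5≤19, 3·1+2·0=3≤6, objective 8.
No feasible integer point exceeds 16.

16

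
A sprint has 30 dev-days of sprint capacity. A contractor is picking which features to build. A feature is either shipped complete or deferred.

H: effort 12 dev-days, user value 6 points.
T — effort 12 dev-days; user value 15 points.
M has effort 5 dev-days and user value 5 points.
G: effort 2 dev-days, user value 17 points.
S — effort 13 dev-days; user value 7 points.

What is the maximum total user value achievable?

39

Allowing fractional choices, the relaxed optimum would be about 42.9, but features are indivisible.
T + G + S: effort 12 + 2 + 13 = 27 ≤ 30, user value 15 + 17 + 7 = 39.
T + M + G: effort 12 + 5 + 2 = 19 ≤ 30, user value 15 + 5 + 17 = 37.
H + T + G: effort 12 + 12 + 2 = 26 ≤ 30, user value 6 + 15 + 17 = 38.
Best is T, G, and S with total user value 39.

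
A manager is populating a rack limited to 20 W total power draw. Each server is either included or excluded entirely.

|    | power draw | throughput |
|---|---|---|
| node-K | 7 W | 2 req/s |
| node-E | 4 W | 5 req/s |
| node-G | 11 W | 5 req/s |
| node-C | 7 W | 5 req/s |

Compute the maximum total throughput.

12

Allowing fractional choices, the relaxed optimum would be about 14.1, but servers are indivisible.
node-E + node-C: power draw 4 + 7 = 11 ≤ 20, throughput 5 + 5 = 10.
node-K + node-E + node-C: power draw 7 + 4 + 7 = 18 ≤ 20, throughput 2 + 5 + 5 = 12.
Best is node-K, node-E, and node-C with total throughput 12.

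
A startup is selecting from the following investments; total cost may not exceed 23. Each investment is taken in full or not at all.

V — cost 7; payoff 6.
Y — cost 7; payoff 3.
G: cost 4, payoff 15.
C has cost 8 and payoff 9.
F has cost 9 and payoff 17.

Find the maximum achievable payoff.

This is a 0-1 knapsack instance.
Allowing fractional choices, the relaxed optimum would be about 42.7, but investments are indivisible.
G + C + F: cost 4 + 8 + 9 = 21 ≤ 23, payoff 15 + 9 + 17 = 41.
Y + G + F: cost 7 + 4 + 9 = 20 ≤ 23, payoff 3 + 15 + 17 = 35.
V + G + F: cost 7 + 4 + 9 = 20 ≤ 23, payoff 6 + 15 + 17 = 38.
Best is G, C, and F with total payoff 41.

41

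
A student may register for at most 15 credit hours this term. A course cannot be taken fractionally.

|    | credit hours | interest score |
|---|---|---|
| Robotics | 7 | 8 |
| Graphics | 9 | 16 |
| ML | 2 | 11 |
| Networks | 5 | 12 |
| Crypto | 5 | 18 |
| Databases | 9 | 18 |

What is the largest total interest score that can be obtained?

Take ML, Networks, and Crypto: credit hours 2 + 5 + 5 = 12 ≤ 15, interest score 11 + 12 + 18 = 41.
No other feasible combination does better.

41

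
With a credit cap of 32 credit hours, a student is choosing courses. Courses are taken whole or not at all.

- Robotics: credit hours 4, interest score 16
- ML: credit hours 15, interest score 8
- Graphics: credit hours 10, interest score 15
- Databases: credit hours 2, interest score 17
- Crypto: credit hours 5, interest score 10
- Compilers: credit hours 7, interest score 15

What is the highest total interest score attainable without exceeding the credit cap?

Allowing fractional choices, the relaxed optimum would be about 75.1, but courses are indivisible.
Robotics + Graphics + Databases + Compilers: credit hours 4 + 10 + 2 + 7 = 23 ≤ 32, interest score 16 + 15 + 17 + 15 = 63.
Robotics + Databases + Crypto + Compilers: credit hours 4 + 2 + 5 + 7 = 18 ≤ 32, interest score 16 + 17 + 10 + 15 = 58.
Robotics + Graphics + Databases + Crypto + Compilers: credit hours 4 + 10 + 2 + 5 + 7 = 28 ≤ 32, interest score 16 + 15 + 17 + 10 + 15 = 73.
Best is Robotics, Graphics, Databases, Crypto, and Compilers with total interest score 73.

73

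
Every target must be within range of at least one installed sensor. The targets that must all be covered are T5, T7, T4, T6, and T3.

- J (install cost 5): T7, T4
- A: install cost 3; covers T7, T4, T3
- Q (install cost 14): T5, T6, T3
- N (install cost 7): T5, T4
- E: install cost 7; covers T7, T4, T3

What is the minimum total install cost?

17

Choose A and Q: together they cover T5, T7, T4, T6, T3 — every target.
Total install cost: 3 + 14 = 17.
No cover costs less than 17.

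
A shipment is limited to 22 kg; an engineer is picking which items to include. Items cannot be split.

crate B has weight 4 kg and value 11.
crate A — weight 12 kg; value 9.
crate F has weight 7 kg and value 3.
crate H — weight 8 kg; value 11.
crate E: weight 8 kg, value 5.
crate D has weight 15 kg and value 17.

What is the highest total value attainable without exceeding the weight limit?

crate B + crate F + crate H: weight 4 + 7 + 8 = 19 ≤ 22, value 11 + 3 + 11 = 25.
crate B + crate D: weight 4 + 15 = 19 ≤ 22, value 11 + 17 = 28.
crate B + crate H + crate E: weight 4 + 8 + 8 = 20 ≤ 22, value 11 + 11 + 5 = 27.
Best is crate B and crate D with total value 28.

28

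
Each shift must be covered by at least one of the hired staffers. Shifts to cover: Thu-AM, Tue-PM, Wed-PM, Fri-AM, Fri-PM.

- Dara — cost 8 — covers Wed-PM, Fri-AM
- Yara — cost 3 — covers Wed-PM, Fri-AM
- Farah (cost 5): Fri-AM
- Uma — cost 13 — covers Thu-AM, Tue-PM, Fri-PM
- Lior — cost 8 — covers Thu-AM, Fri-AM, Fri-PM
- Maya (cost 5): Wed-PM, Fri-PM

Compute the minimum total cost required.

This is an integer covering problem.
The greedy cost-per-new-shift heuristic would pick Yara, Lior, and Uma for 24, but a cheaper cover exists.
Choose Yara and Uma: together they cover Thu-AM, Tue-PM, Wed-PM, Fri-AM, Fri-PM — every shift.
Total cost: 3 + 13 = 16.
No cover costs less than 16.

16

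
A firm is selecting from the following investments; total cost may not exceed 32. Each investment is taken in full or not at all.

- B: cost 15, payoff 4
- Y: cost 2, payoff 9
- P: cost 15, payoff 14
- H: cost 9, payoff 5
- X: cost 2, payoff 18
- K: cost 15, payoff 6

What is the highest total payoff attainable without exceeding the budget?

This is an integer program with binary decision variables.
Take Y, P, H, and X: cost 2 + 15 + 9 + 2 = 28 ≤ 32, payoff 9 + 14 + 5 + 18 = 46.
No other feasible combination does better.

46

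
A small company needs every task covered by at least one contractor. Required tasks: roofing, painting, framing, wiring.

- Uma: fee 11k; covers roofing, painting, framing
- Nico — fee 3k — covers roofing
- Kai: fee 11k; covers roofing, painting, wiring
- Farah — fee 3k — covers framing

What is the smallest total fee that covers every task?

Choose Kai and Farah: together they cover roofing, painting, framing, wiring — every task.
Total fee: 11 + 3 = 14.

14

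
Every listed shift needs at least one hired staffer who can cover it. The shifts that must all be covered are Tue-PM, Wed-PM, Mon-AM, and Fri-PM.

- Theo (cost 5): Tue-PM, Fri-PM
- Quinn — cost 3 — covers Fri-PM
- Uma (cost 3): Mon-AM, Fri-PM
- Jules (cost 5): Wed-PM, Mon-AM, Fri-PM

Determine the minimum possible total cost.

10

The greedy cost-per-new-shift heuristic would pick Uma, Theo, and Jules for 13, but a cheaper cover exists.
Choose Theo and Jules: together they cover Tue-PM, Wed-PM, Mon-AM, Fri-PM — every shift.
Total cost: 5 + 5 = 10.
No cover costs less than 10.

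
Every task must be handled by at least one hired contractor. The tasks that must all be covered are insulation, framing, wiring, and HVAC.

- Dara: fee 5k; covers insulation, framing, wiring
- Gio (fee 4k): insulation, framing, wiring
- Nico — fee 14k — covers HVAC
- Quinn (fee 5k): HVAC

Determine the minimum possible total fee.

Choose Gio and Quinn: together they cover insulation, framing, wiring, HVAC — every task.
Total fee: 4 + 5 = 9.
No cover costs less than 9.

9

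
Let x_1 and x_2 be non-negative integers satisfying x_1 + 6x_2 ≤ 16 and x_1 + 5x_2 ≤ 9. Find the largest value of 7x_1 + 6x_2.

(x_1,x_2)=(9,0) is feasible, giving 63.
(x_1,x_2)=(8,0) is feasible, giving 56.
The best lattice point is (9,0), giving 63.

63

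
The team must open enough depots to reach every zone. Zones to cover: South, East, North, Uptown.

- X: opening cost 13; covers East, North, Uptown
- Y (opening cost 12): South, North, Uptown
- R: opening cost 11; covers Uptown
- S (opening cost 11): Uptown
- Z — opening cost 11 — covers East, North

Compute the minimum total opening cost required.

23

Choose Y and Z: together they cover South, East, North, Uptown — every zone.
Total opening cost: 12 + 11 = 23.
No cover costs less than 23.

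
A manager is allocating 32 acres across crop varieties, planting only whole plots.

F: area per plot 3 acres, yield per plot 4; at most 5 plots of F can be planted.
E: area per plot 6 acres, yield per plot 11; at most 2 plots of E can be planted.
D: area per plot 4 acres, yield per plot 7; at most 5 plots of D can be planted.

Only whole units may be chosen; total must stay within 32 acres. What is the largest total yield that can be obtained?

This is a bounded integer knapsack.
E has the best ratio (11/6); taking only E gives at most 2×11 = 22 (stopped by the supply cap of 2).
Mixing does better — 2×E and 5×D: area 32 ≤ 32, yield 2·11 + 5·7 = 57.

57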